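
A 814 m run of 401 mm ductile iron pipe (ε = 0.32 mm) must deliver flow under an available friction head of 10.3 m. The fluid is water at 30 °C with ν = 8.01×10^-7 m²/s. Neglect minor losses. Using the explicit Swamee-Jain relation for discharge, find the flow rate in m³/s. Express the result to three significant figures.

Q ≈ 0.290 m³/s

Swamee-Jain (Type II): Q = -0.965·√(gD⁵h_f/L)·ln[ε/(3.7D) + √(3.17ν²L/(gD³h_f))]
√(gD⁵h_f/L) = √(9.81·0.401⁵·10.3/814) = 0.03588
ε/(3.7D) = 2.16×10^-4; √(3.17ν²L/(gD³h_f)) = 1.59×10^-5
Q = -0.965·0.03588·ln(2.316×10^-4) = 0.2898 m³/s
Check: V = 2.29 m/s, Re = 1.15×10^6, f = 0.01900, h_f = 10.3 m ≈ 10.3 m ✓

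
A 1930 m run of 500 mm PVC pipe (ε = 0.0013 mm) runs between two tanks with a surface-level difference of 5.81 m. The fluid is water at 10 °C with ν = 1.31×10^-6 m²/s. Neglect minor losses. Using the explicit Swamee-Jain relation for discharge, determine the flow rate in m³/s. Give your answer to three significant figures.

Q ≈ 0.298 m³/s

Swamee-Jain (Type II): Q = -0.965·√(gD⁵h_f/L)·ln[ε/(3.7D) + √(3.17ν²L/(gD³h_f))]
√(gD⁵h_f/L) = √(9.81·0.500⁵·5.81/1930) = 0.03038
ε/(3.7D) = 7.03×10^-7; √(3.17ν²L/(gD³h_f)) = 3.84×10^-5
Q = -0.965·0.03038·ln(3.909×10^-5) = 0.2975 m³/s
Check: V = 1.52 m/s, Re = 5.78×10^5, f = 0.01280, h_f = 5.78 m ≈ 5.81 m ✓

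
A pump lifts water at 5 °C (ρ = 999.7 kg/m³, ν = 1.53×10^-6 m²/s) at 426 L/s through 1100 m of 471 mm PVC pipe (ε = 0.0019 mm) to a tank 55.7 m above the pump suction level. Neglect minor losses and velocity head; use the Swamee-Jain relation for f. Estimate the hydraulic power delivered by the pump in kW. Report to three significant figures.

P_hyd ≈ 269 kW

V = 4Q/(πD²) = 2.445 m/s; Re = 7.53×10^5; ε/D = 4.03×10^-6; f = 0.01227
h_f = f(L/D)V²/2g = 8.730 m
Total head H = z + h_f = 55.7 + 8.730 = 64.43 m
P_hyd = ρgQH = 999.7·9.81·0.426·64.43 = 269.2 kW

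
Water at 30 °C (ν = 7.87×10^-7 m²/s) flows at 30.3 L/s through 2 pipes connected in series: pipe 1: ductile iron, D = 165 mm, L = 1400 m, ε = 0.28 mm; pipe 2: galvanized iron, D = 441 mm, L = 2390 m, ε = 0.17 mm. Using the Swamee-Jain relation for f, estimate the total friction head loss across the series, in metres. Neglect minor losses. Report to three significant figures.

H ≈ 20.4 m

Pipe 1: V = 1.417 m/s, Re = 2.97×10^5, ε/D = 0.00170, f = 0.02326, h_1 = f(L/D)V²/2g = 20.20 m
Pipe 2: V = 0.1984 m/s, Re = 1.11×10^5, ε/D = 3.85×10^-4, f = 0.01962, h_2 = f(L/D)V²/2g = 0.2132 m
Series → Q common, losses add: H = Σh = 20.41 m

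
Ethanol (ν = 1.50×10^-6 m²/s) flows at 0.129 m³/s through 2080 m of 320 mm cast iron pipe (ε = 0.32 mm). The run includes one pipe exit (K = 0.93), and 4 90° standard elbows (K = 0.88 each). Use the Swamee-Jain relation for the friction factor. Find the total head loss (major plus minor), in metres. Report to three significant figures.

H_L ≈ 18.2 m

V = 4Q/(πD²) = 1.604 m/s; V²/2g = 0.1311 m
Re = 3.42×10^5, ε/D = 0.00100 → f = 0.02063 (Swamee-Jain)
Major: h_f = f(L/D)·V²/2g = 0.02063·6500·0.1311 = 17.58 m
Minor: ΣK = 4.45; h_m = ΣK·V²/2g = 0.5835 m
Total H_L = 17.58 + 0.5835 = 18.17 m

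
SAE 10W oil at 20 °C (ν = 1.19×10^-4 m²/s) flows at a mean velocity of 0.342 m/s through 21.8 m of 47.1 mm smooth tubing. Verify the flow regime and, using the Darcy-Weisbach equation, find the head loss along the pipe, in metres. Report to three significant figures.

Re = VD/ν = 0.342·0.04710/1.19×10^-4 = 135 → laminar (Re < 2300)
f = 64/Re = 0.4728
h_f = f(L/D)V²/(2g) = 0.4728·(21.8/0.04710)·0.342²/(2·9.81) = 1.305 m

h_f ≈ 1.30 m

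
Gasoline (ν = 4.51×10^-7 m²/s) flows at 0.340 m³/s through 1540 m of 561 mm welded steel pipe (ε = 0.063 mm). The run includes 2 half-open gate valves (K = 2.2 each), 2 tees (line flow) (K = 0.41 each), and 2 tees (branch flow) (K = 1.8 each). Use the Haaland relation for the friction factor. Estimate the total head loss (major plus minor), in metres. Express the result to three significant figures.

V = 4Q/(πD²) = 1.376 m/s; V²/2g = 0.09643 m
Re = 1.71×10^6, ε/D = 1.12×10^-4 → f = 0.01305 (Haaland)
Major: h_f = f(L/D)·V²/2g = 0.01305·2745·0.09643 = 3.454 m
Minor: ΣK = 8.82; h_m = ΣK·V²/2g = 0.8505 m
Total H_L = 3.454 + 0.8505 = 4.305 m

H_L ≈ 4.30 m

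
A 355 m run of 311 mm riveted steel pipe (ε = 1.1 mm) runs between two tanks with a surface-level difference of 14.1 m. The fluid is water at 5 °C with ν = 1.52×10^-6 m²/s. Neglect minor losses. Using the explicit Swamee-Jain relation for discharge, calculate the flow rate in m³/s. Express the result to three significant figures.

Q ≈ 0.225 m³/s

Swamee-Jain (Type II): Q = -0.965·√(gD⁵h_f/L)·ln[ε/(3.7D) + √(3.17ν²L/(gD³h_f))]
√(gD⁵h_f/L) = √(9.81·0.311⁵·14.1/355) = 0.03367
ε/(3.7D) = 9.56×10^-4; √(3.17ν²L/(gD³h_f)) = 2.50×10^-5
Q = -0.965·0.03367·ln(9.809×10^-4) = 0.2251 m³/s
Check: V = 2.96 m/s, Re = 6.06×10^5, f = 0.02771, h_f = 14.2 m ≈ 14.1 m ✓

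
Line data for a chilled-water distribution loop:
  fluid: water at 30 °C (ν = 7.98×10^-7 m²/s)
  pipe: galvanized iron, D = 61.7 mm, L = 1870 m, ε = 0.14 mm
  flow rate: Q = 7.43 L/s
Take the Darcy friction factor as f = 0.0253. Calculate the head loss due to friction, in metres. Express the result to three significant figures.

h_f ≈ 241 m

V = 4Q/(πD²) = 4·0.00743/(π·0.0617²) = 2.485 m/s
h_f = f(L/D)V²/(2g) = 0.02530·(1870/0.0617)·2.485²/(2·9.81) = 241.3 m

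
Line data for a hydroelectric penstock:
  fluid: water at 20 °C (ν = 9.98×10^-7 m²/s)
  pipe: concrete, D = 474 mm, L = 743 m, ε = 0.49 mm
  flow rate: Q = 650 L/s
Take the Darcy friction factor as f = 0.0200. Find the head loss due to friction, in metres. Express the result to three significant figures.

V = 4Q/(πD²) = 4·0.650/(π·0.474²) = 3.684 m/s
h_f = f(L/D)V²/(2g) = 0.02000·(743/0.474)·3.684²/(2·9.81) = 21.68 m

h_f ≈ 21.7 m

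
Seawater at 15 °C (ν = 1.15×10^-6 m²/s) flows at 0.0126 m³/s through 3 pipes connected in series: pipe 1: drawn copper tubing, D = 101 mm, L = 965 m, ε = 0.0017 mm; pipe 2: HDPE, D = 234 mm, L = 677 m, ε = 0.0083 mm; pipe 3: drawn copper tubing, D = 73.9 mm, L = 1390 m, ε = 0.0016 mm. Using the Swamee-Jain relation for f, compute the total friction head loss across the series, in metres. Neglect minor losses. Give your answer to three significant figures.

Pipe 1: V = 1.573 m/s, Re = 1.38×10^5, ε/D = 1.68×10^-5, f = 0.01684, h_1 = f(L/D)V²/2g = 20.28 m
Pipe 2: V = 0.2930 m/s, Re = 5.96×10^4, ε/D = 3.55×10^-5, f = 0.02012, h_2 = f(L/D)V²/2g = 0.2547 m
Pipe 3: V = 2.938 m/s, Re = 1.89×10^5, ε/D = 2.17×10^-5, f = 0.01590, h_3 = f(L/D)V²/2g = 131.5 m
Series → Q common, losses add: H = Σh = 152.1 m

H ≈ 152 m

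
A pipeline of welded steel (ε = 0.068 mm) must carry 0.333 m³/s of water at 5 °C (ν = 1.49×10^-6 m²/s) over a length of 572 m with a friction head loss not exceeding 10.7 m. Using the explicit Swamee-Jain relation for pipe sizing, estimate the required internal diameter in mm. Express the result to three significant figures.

D ≈ 378 mm

Swamee-Jain (Type III): D = 0.66·[ε^1.25·(LQ²/(gh_f))^4.75 + ν·Q^9.4·(L/(gh_f))^5.2]^0.04
LQ²/(gh_f) = 0.6043; L/(gh_f) = 5.449
Term 1 = ε^1.25·(…)^4.75 = 5.64×10^-7; Term 2 = ν·Q^9.4·(…)^5.2 = 3.26×10^-7
D = 0.66·(5.64×10^-7 + 3.26×10^-7)^0.04 = 0.3780 m = 378 mm
Check: V = 2.97 m/s, Re = 7.53×10^5, f = 0.01482, h_f = 10.1 m ≈ 10.7 m ✓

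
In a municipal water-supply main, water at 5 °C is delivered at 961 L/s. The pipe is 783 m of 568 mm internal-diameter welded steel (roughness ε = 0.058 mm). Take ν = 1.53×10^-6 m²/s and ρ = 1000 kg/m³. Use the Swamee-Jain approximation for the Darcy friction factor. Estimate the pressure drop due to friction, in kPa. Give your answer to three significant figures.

Δp ≈ 131 kPa

V = 4Q/(πD²) = 4·0.961/(π·0.568²) = 3.793 m/s
Re = VD/ν = 3.793·0.568/1.53×10^-6 = 1.41×10^6 → turbulent
ε/D = 0.058/568 = 1.02×10^-4
Swamee-Jain: f = 0.01320
h_f = f(L/D)V²/(2g) = 0.01320·(783/0.568)·3.793²/(2·9.81) = 13.34 m
Δp = ρg·h_f = 1000·9.81·13.34 = 130.8 kPa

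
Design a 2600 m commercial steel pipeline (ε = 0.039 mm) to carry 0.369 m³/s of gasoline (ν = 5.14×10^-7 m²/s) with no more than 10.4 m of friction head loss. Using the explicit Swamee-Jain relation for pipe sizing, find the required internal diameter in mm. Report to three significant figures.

D ≈ 515 mm

Swamee-Jain (Type III): D = 0.66·[ε^1.25·(LQ²/(gh_f))^4.75 + ν·Q^9.4·(L/(gh_f))^5.2]^0.04
LQ²/(gh_f) = 3.470; L/(gh_f) = 25.48
Term 1 = ε^1.25·(…)^4.75 = 0.00114; Term 2 = ν·Q^9.4·(…)^5.2 = 8.99×10^-4
D = 0.66·(0.00114 + 8.99×10^-4)^0.04 = 0.5151 m = 515 mm
Check: V = 1.77 m/s, Re = 1.77×10^6, f = 0.01253, h_f = 10.1 m ≈ 10.4 m ✓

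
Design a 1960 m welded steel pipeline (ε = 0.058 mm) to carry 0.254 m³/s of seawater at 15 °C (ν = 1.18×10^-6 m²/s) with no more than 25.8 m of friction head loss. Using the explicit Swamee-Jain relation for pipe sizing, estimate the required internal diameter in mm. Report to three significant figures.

Swamee-Jain (Type III): D = 0.66·[ε^1.25·(LQ²/(gh_f))^4.75 + ν·Q^9.4·(L/(gh_f))^5.2]^0.04
LQ²/(gh_f) = 0.4996; L/(gh_f) = 7.744
Term 1 = ε^1.25·(…)^4.75 = 1.87×10^-7; Term 2 = ν·Q^9.4·(…)^5.2 = 1.26×10^-7
D = 0.66·(1.87×10^-7 + 1.26×10^-7)^0.04 = 0.3626 m = 363 mm
Check: V = 2.46 m/s, Re = 7.56×10^5, f = 0.01459, h_f = 24.3 m ≈ 25.8 m ✓

D ≈ 363 mm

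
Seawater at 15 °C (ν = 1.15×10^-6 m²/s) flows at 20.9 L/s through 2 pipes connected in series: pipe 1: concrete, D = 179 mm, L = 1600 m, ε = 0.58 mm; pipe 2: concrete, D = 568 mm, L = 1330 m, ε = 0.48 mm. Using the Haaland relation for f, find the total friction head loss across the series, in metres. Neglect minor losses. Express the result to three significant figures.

Pipe 1: V = 0.8305 m/s, Re = 1.29×10^5, ε/D = 0.00324, f = 0.02767, h_1 = f(L/D)V²/2g = 8.694 m
Pipe 2: V = 0.08248 m/s, Re = 4.07×10^4, ε/D = 8.45×10^-4, f = 0.02402, h_2 = f(L/D)V²/2g = 0.01950 m
Series → Q common, losses add: H = Σh = 8.714 m

H ≈ 8.71 m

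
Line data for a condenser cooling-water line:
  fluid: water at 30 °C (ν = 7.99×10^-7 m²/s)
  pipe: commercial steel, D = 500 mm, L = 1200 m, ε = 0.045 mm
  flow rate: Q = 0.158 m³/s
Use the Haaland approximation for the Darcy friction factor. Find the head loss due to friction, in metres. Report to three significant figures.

h_f ≈ 1.12 m

V = 4Q/(πD²) = 4·0.158/(π·0.500²) = 0.8047 m/s
Re = VD/ν = 0.8047·0.500/7.99×10^-7 = 5.04×10^5 → turbulent
ε/D = 0.045/500 = 9.00×10^-5
Haaland: f = 0.01414
h_f = f(L/D)V²/(2g) = 0.01414·(1200/0.500)·0.8047²/(2·9.81) = 1.120 m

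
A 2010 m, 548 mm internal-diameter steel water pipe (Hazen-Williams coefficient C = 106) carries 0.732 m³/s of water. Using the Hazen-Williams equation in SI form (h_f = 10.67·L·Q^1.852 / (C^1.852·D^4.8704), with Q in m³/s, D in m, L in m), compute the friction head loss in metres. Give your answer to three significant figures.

h_f = 10.67·2010·0.732^1.852 / (106^1.852·0.548^4.8704) = 39.98 m

h_f ≈ 40.0 m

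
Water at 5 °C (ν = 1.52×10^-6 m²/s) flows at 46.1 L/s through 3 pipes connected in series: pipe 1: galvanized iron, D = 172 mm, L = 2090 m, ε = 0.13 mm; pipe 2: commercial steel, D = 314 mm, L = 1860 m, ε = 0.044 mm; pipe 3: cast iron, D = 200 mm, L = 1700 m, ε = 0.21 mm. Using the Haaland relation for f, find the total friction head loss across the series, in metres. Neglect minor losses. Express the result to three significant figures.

H ≈ 69.7 m

Pipe 1: V = 1.984 m/s, Re = 2.25×10^5, ε/D = 7.56×10^-4, f = 0.01973, h_1 = f(L/D)V²/2g = 48.11 m
Pipe 2: V = 0.5953 m/s, Re = 1.23×10^5, ε/D = 1.40×10^-4, f = 0.01780, h_2 = f(L/D)V²/2g = 1.904 m
Pipe 3: V = 1.467 m/s, Re = 1.93×10^5, ε/D = 0.00105, f = 0.02115, h_3 = f(L/D)V²/2g = 19.73 m
Series → Q common, losses add: H = Σh = 69.74 m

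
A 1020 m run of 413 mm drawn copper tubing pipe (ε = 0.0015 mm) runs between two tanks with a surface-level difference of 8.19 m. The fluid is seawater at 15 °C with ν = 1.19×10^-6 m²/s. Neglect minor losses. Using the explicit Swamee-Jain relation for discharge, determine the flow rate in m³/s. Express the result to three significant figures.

Q ≈ 0.310 m³/s

Swamee-Jain (Type II): Q = -0.965·√(gD⁵h_f/L)·ln[ε/(3.7D) + √(3.17ν²L/(gD³h_f))]
√(gD⁵h_f/L) = √(9.81·0.413⁵·8.19/1020) = 0.03076
ε/(3.7D) = 9.82×10^-7; √(3.17ν²L/(gD³h_f)) = 2.84×10^-5
Q = -0.965·0.03076·ln(2.942×10^-5) = 0.3098 m³/s
Check: V = 2.31 m/s, Re = 8.02×10^5, f = 0.01213, h_f = 8.16 m ≈ 8.19 m ✓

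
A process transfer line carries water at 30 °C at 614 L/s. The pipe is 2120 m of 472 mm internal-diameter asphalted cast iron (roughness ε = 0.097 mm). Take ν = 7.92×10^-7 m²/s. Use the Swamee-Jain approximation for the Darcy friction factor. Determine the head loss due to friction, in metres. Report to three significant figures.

h_f ≈ 40.5 m

V = 4Q/(πD²) = 4·0.614/(π·0.472²) = 3.509 m/s
Re = VD/ν = 3.509·0.472/7.92×10^-7 = 2.09×10^6 → turbulent
ε/D = 0.097/472 = 2.06×10^-4
Swamee-Jain: f = 0.01436
h_f = f(L/D)V²/(2g) = 0.01436·(2120/0.472)·3.509²/(2·9.81) = 40.49 m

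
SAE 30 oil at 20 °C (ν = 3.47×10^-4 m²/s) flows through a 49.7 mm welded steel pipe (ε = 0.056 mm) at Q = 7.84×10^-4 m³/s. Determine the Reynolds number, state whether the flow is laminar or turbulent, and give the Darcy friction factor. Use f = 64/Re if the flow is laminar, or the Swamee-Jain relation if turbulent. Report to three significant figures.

Re ≈ 57.9; laminar; f = 64/Re ≈ 1.11

V = 4Q/(πD²) = 0.4041 m/s
Re = VD/ν = 0.4041·0.0497/3.47×10^-4 = 57.9
Re < 2300 → laminar → f = 64/Re = 1.106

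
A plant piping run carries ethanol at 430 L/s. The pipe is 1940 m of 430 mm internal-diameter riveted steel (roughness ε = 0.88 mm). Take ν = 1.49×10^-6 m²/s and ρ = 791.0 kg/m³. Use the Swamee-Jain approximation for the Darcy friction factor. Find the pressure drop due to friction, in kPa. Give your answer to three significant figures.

Δp ≈ 373 kPa

V = 4Q/(πD²) = 4·0.430/(π·0.430²) = 2.961 m/s
Re = VD/ν = 2.961·0.430/1.49×10^-6 = 8.55×10^5 → turbulent
ε/D = 0.88/430 = 0.00205
Swamee-Jain: f = 0.02386
h_f = f(L/D)V²/(2g) = 0.02386·(1940/0.430)·2.961²/(2·9.81) = 48.10 m
Δp = ρg·h_f = 791.0·9.81·48.10 = 373.3 kPa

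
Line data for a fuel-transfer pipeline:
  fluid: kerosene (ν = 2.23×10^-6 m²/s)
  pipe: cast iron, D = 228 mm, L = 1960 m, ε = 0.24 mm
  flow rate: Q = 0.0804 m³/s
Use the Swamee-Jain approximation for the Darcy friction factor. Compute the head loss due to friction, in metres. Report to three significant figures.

h_f ≈ 36.3 m

V = 4Q/(πD²) = 4·0.0804/(π·0.228²) = 1.969 m/s
Re = VD/ν = 1.969·0.228/2.23×10^-6 = 2.01×10^5 → turbulent
ε/D = 0.24/228 = 0.00105
Swamee-Jain: f = 0.02139
h_f = f(L/D)V²/(2g) = 0.02139·(1960/0.228)·1.969²/(2·9.81) = 36.34 m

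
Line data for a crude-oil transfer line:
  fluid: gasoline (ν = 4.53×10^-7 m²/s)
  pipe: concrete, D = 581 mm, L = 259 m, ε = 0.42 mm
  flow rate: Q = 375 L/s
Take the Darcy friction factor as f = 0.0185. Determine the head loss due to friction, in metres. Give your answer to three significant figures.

V = 4Q/(πD²) = 4·0.375/(π·0.581²) = 1.414 m/s
h_f = f(L/D)V²/(2g) = 0.01850·(259/0.581)·1.414²/(2·9.81) = 0.8410 m

h_f ≈ 0.841 m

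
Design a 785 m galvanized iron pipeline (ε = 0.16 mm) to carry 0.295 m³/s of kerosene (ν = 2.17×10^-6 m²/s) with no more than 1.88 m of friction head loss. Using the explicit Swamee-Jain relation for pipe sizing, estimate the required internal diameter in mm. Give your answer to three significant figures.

Swamee-Jain (Type III): D = 0.66·[ε^1.25·(LQ²/(gh_f))^4.75 + ν·Q^9.4·(L/(gh_f))^5.2]^0.04
LQ²/(gh_f) = 3.704; L/(gh_f) = 42.56
Term 1 = ε^1.25·(…)^4.75 = 0.00905; Term 2 = ν·Q^9.4·(…)^5.2 = 0.00667
D = 0.66·(0.00905 + 0.00667)^0.04 = 0.5590 m = 559 mm
Check: V = 1.20 m/s, Re = 3.10×10^5, f = 0.01691, h_f = 1.75 m ≈ 1.88 m ✓

D ≈ 559 mm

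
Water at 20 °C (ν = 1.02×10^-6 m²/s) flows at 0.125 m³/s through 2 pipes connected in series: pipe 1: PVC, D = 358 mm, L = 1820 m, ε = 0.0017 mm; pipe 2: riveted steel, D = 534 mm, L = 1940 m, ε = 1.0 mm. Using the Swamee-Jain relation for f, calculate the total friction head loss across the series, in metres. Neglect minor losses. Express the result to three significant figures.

Pipe 1: V = 1.242 m/s, Re = 4.36×10^5, ε/D = 4.75×10^-6, f = 0.01349, h_1 = f(L/D)V²/2g = 5.390 m
Pipe 2: V = 0.5581 m/s, Re = 2.92×10^5, ε/D = 0.00187, f = 0.02381, h_2 = f(L/D)V²/2g = 1.374 m
Series → Q common, losses add: H = Σh = 6.763 m

H ≈ 6.76 m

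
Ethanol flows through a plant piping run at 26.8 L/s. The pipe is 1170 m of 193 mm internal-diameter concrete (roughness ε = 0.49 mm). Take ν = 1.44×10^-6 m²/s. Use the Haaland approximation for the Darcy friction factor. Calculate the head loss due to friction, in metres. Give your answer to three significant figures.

V = 4Q/(πD²) = 4·0.0268/(π·0.193²) = 0.9161 m/s
Re = VD/ν = 0.9161·0.193/1.44×10^-6 = 1.23×10^5 → turbulent
ε/D = 0.49/193 = 0.00254
Haaland: f = 0.02610
h_f = f(L/D)V²/(2g) = 0.02610·(1170/0.193)·0.9161²/(2·9.81) = 6.768 m

h_f ≈ 6.77 m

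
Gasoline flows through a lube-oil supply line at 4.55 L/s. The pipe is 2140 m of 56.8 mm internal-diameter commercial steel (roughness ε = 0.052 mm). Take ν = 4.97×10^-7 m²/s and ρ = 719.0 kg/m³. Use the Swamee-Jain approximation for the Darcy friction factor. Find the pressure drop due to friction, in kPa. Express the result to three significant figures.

V = 4Q/(πD²) = 4·0.00455/(π·0.0568²) = 1.796 m/s
Re = VD/ν = 1.796·0.0568/4.97×10^-7 = 2.05×10^5 → turbulent
ε/D = 0.052/56.8 = 9.15×10^-4
Swamee-Jain: f = 0.02082
h_f = f(L/D)V²/(2g) = 0.02082·(2140/0.0568)·1.796²/(2·9.81) = 128.9 m
Δp = ρg·h_f = 719.0·9.81·128.9 = 909.2 kPa

Δp ≈ 909 kPa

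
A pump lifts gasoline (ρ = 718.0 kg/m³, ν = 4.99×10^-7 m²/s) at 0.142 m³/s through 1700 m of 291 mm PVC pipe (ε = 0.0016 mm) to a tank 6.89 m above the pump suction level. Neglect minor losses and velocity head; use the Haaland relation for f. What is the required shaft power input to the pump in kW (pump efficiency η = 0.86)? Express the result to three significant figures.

P_shaft ≈ 25.8 kW

V = 4Q/(πD²) = 2.135 m/s; Re = 1.25×10^6; ε/D = 5.50×10^-6; f = 0.01128
h_f = f(L/D)V²/2g = 15.31 m
Total head H = z + h_f = 6.89 + 15.31 = 22.20 m
P_hyd = ρgQH = 718.0·9.81·0.142·22.20 = 22.21 kW
P_shaft = P_hyd/η = 22.21/0.86 = 25.82 kW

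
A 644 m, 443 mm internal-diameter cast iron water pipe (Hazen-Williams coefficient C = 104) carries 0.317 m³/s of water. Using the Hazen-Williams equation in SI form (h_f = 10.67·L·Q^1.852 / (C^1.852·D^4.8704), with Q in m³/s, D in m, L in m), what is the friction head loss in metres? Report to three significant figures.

h_f = 10.67·644·0.317^1.852 / (104^1.852·0.443^4.8704) = 7.936 m

h_f ≈ 7.94 m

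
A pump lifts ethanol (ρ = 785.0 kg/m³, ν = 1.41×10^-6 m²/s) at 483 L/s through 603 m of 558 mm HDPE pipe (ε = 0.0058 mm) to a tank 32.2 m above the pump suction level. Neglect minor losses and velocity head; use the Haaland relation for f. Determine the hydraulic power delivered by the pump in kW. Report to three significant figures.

V = 4Q/(πD²) = 1.975 m/s; Re = 7.82×10^5; ε/D = 1.04×10^-5; f = 0.01224
h_f = f(L/D)V²/2g = 2.630 m
Total head H = z + h_f = 32.2 + 2.630 = 34.83 m
P_hyd = ρgQH = 785.0·9.81·0.483·34.83 = 129.6 kW

P_hyd ≈ 130 kW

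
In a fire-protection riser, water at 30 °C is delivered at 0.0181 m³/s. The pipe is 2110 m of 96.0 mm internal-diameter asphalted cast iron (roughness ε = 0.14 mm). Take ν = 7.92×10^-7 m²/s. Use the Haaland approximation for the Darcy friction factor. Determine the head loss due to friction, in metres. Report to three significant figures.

h_f ≈ 156 m

V = 4Q/(πD²) = 4·0.0181/(π·0.0960²) = 2.501 m/s
Re = VD/ν = 2.501·0.0960/7.92×10^-7 = 3.03×10^5 → turbulent
ε/D = 0.14/96.0 = 0.00146
Haaland: f = 0.02227
h_f = f(L/D)V²/(2g) = 0.02227·(2110/0.0960)·2.501²/(2·9.81) = 156.0 m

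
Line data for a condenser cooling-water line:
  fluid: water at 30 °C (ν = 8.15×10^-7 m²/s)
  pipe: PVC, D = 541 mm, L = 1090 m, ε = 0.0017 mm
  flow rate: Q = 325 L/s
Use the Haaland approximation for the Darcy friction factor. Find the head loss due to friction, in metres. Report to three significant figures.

h_f ≈ 2.41 m

V = 4Q/(πD²) = 4·0.325/(π·0.541²) = 1.414 m/s
Re = VD/ν = 1.414·0.541/8.15×10^-7 = 9.39×10^5 → turbulent
ε/D = 0.0017/541 = 3.14×10^-6
Haaland: f = 0.01176
h_f = f(L/D)V²/(2g) = 0.01176·(1090/0.541)·1.414²/(2·9.81) = 2.414 m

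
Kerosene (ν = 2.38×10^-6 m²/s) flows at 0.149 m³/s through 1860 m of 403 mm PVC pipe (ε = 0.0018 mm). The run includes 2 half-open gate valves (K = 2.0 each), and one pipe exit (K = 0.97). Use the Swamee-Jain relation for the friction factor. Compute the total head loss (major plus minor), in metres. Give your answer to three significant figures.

V = 4Q/(πD²) = 1.168 m/s; V²/2g = 0.06955 m
Re = 1.98×10^5, ε/D = 4.47×10^-6 → f = 0.01561 (Swamee-Jain)
Major: h_f = f(L/D)·V²/2g = 0.01561·4615·0.06955 = 5.009 m
Minor: ΣK = 4.97; h_m = ΣK·V²/2g = 0.3456 m
Total H_L = 5.009 + 0.3456 = 5.355 m

H_L ≈ 5.36 m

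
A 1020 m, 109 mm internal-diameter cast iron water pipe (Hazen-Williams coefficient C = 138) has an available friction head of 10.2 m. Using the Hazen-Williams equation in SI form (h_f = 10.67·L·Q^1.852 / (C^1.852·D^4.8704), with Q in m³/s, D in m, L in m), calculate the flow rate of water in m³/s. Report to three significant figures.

Rearranging: Q = [h_f·C^1.852·D^4.8704 / (10.67·L)]^(1/1.852)
Q = [10.2·138^1.852·0.109^4.8704 / (10.67·1020)]^0.540 = 0.009406 m³/s

Q ≈ 0.00941 m³/s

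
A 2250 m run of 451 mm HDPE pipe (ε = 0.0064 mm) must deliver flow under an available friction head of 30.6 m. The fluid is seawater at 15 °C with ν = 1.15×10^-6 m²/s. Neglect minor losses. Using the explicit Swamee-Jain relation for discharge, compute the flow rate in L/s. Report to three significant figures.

Q ≈ 516 L/s

Swamee-Jain (Type II): Q = -0.965·√(gD⁵h_f/L)·ln[ε/(3.7D) + √(3.17ν²L/(gD³h_f))]
√(gD⁵h_f/L) = √(9.81·0.451⁵·30.6/2250) = 0.04989
ε/(3.7D) = 3.84×10^-6; √(3.17ν²L/(gD³h_f)) = 1.85×10^-5
Q = -0.965·0.04989·ln(2.234×10^-5) = 0.5156 m³/s
Check: V = 3.23 m/s, Re = 1.27×10^6, f = 0.01156, h_f = 30.6 m ≈ 30.6 m ✓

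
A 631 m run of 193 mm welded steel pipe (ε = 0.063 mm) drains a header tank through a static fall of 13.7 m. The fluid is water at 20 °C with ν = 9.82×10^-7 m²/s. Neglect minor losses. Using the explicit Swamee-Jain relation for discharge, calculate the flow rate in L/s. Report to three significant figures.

Q ≈ 65.1 L/s

Swamee-Jain (Type II): Q = -0.965·√(gD⁵h_f/L)·ln[ε/(3.7D) + √(3.17ν²L/(gD³h_f))]
√(gD⁵h_f/L) = √(9.81·0.193⁵·13.7/631) = 0.007552
ε/(3.7D) = 8.82×10^-5; √(3.17ν²L/(gD³h_f)) = 4.47×10^-5
Q = -0.965·0.007552·ln(1.329×10^-4) = 0.06505 m³/s
Check: V = 2.22 m/s, Re = 4.37×10^5, f = 0.01673, h_f = 13.8 m ≈ 13.7 m ✓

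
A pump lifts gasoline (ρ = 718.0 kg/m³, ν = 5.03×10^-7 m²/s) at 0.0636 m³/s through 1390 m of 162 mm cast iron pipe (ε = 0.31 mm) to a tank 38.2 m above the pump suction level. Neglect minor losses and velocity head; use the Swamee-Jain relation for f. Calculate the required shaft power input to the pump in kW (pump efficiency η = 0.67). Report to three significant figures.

V = 4Q/(πD²) = 3.086 m/s; Re = 9.94×10^5; ε/D = 0.00191; f = 0.02342
h_f = f(L/D)V²/2g = 97.50 m
Total head H = z + h_f = 38.2 + 97.50 = 135.7 m
P_hyd = ρgQH = 718.0·9.81·0.0636·135.7 = 60.79 kW
P_shaft = P_hyd/η = 60.79/0.67 = 90.73 kW

P_shaft ≈ 90.7 kW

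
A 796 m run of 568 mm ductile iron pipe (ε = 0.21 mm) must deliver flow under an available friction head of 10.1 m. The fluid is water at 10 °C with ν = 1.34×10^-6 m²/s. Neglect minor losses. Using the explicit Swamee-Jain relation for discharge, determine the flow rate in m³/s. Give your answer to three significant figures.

Q ≈ 0.750 m³/s

Swamee-Jain (Type II): Q = -0.965·√(gD⁵h_f/L)·ln[ε/(3.7D) + √(3.17ν²L/(gD³h_f))]
√(gD⁵h_f/L) = √(9.81·0.568⁵·10.1/796) = 0.08578
ε/(3.7D) = 9.99×10^-5; √(3.17ν²L/(gD³h_f)) = 1.58×10^-5
Q = -0.965·0.08578·ln(1.157×10^-4) = 0.7504 m³/s
Check: V = 2.96 m/s, Re = 1.26×10^6, f = 0.01622, h_f = 10.2 m ≈ 10.1 m ✓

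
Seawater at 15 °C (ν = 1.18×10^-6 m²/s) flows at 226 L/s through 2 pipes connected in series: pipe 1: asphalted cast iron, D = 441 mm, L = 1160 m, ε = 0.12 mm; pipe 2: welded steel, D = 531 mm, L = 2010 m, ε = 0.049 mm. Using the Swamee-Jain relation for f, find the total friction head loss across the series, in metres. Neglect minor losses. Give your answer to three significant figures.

H ≈ 7.62 m

Pipe 1: V = 1.480 m/s, Re = 5.53×10^5, ε/D = 2.72×10^-4, f = 0.01603, h_1 = f(L/D)V²/2g = 4.705 m
Pipe 2: V = 1.021 m/s, Re = 4.59×10^5, ε/D = 9.23×10^-5, f = 0.01452, h_2 = f(L/D)V²/2g = 2.918 m
Series → Q common, losses add: H = Σh = 7.624 m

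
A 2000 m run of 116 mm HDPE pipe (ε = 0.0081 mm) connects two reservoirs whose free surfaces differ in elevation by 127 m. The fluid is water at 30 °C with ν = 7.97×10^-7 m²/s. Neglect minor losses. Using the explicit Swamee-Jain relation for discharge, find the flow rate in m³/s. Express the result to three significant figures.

Q ≈ 0.0337 m³/s

Swamee-Jain (Type II): Q = -0.965·√(gD⁵h_f/L)·ln[ε/(3.7D) + √(3.17ν²L/(gD³h_f))]
√(gD⁵h_f/L) = √(9.81·0.116⁵·127/2000) = 0.003617
ε/(3.7D) = 1.89×10^-5; √(3.17ν²L/(gD³h_f)) = 4.55×10^-5
Q = -0.965·0.003617·ln(6.438×10^-5) = 0.03369 m³/s
Check: V = 3.19 m/s, Re = 4.64×10^5, f = 0.01424, h_f = 127 m ≈ 127 m ✓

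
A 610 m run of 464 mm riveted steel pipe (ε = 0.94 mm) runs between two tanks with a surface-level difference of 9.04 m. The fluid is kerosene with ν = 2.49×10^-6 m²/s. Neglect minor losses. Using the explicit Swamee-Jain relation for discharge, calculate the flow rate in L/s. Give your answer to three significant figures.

Q ≈ 402 L/s

Swamee-Jain (Type II): Q = -0.965·√(gD⁵h_f/L)·ln[ε/(3.7D) + √(3.17ν²L/(gD³h_f))]
√(gD⁵h_f/L) = √(9.81·0.464⁵·9.04/610) = 0.05592
ε/(3.7D) = 5.48×10^-4; √(3.17ν²L/(gD³h_f)) = 3.68×10^-5
Q = -0.965·0.05592·ln(5.843×10^-4) = 0.4017 m³/s
Check: V = 2.38 m/s, Re = 4.43×10^5, f = 0.02403, h_f = 9.09 m ≈ 9.04 m ✓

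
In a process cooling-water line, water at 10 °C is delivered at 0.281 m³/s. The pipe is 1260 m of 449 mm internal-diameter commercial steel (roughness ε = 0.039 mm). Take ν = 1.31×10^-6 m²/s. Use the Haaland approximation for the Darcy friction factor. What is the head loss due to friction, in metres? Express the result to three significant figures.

h_f ≈ 6.21 m

V = 4Q/(πD²) = 4·0.281/(π·0.449²) = 1.775 m/s
Re = VD/ν = 1.775·0.449/1.31×10^-6 = 6.08×10^5 → turbulent
ε/D = 0.039/449 = 8.69×10^-5
Haaland: f = 0.01379
h_f = f(L/D)V²/(2g) = 0.01379·(1260/0.449)·1.775²/(2·9.81) = 6.214 m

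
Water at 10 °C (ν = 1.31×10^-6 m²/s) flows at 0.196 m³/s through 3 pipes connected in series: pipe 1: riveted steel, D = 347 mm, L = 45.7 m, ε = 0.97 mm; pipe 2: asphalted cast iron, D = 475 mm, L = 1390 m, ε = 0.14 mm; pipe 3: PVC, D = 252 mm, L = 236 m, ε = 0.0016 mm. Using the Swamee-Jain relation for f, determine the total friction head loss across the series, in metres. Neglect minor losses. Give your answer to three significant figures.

Pipe 1: V = 2.073 m/s, Re = 5.49×10^5, ε/D = 0.00280, f = 0.02602, h_1 = f(L/D)V²/2g = 0.7502 m
Pipe 2: V = 1.106 m/s, Re = 4.01×10^5, ε/D = 2.95×10^-4, f = 0.01660, h_2 = f(L/D)V²/2g = 3.029 m
Pipe 3: V = 3.930 m/s, Re = 7.56×10^5, ε/D = 6.35×10^-6, f = 0.01231, h_3 = f(L/D)V²/2g = 9.072 m
Series → Q common, losses add: H = Σh = 12.85 m

H ≈ 12.9 m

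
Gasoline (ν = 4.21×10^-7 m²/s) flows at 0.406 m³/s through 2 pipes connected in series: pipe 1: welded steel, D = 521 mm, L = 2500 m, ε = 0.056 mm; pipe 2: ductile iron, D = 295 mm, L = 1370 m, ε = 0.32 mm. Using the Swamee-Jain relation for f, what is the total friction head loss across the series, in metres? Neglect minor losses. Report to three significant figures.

Pipe 1: V = 1.904 m/s, Re = 2.36×10^6, ε/D = 1.07×10^-4, f = 0.01290, h_1 = f(L/D)V²/2g = 11.44 m
Pipe 2: V = 5.940 m/s, Re = 4.16×10^6, ε/D = 0.00108, f = 0.02014, h_2 = f(L/D)V²/2g = 168.2 m
Series → Q common, losses add: H = Σh = 179.6 m

H ≈ 180 m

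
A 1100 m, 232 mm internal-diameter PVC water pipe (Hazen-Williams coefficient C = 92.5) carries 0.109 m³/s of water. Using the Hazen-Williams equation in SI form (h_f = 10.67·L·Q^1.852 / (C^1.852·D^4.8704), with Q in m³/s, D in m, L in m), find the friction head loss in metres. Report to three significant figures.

h_f ≈ 54.4 m

h_f = 10.67·1100·0.109^1.852 / (92.5^1.852·0.232^4.8704) = 54.44 m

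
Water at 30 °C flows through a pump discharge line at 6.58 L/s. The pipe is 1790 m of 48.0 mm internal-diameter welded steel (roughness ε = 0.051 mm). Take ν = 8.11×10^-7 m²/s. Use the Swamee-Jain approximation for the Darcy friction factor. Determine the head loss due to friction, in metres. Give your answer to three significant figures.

V = 4Q/(πD²) = 4·0.00658/(π·0.0480²) = 3.636 m/s
Re = VD/ν = 3.636·0.0480/8.11×10^-7 = 2.15×10^5 → turbulent
ε/D = 0.051/48.0 = 0.00106
Swamee-Jain: f = 0.02135
h_f = f(L/D)V²/(2g) = 0.02135·(1790/0.0480)·3.636²/(2·9.81) = 536.5 m

h_f ≈ 536 m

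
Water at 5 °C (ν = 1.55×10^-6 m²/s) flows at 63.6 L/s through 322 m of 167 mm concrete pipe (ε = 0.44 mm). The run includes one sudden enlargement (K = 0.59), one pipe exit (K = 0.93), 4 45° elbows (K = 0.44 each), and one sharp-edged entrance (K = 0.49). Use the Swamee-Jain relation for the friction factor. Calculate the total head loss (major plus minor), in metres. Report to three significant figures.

V = 4Q/(πD²) = 2.904 m/s; V²/2g = 0.4297 m
Re = 3.13×10^5, ε/D = 0.00263 → f = 0.02586 (Swamee-Jain)
Major: h_f = f(L/D)·V²/2g = 0.02586·1928·0.4297 = 21.42 m
Minor: ΣK = 3.77; h_m = ΣK·V²/2g = 1.620 m
Total H_L = 21.42 + 1.620 = 23.04 m

H_L ≈ 23.0 m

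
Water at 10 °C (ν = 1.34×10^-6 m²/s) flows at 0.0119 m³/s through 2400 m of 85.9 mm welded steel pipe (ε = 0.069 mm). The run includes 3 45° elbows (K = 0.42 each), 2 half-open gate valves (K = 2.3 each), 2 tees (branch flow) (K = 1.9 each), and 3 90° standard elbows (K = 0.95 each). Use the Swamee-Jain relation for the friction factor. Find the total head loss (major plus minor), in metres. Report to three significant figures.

H_L ≈ 129 m

V = 4Q/(πD²) = 2.053 m/s; V²/2g = 0.2149 m
Re = 1.32×10^5, ε/D = 8.03×10^-4 → f = 0.02106 (Swamee-Jain)
Major: h_f = f(L/D)·V²/2g = 0.02106·27939·0.2149 = 126.5 m
Minor: ΣK = 12.5; h_m = ΣK·V²/2g = 2.688 m
Total H_L = 126.5 + 2.688 = 129.2 m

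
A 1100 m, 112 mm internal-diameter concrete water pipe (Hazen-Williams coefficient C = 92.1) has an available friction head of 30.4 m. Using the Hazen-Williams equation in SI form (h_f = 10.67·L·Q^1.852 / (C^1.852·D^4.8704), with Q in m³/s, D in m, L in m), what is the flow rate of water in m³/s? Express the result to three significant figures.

Rearranging: Q = [h_f·C^1.852·D^4.8704 / (10.67·L)]^(1/1.852)
Q = [30.4·92.1^1.852·0.112^4.8704 / (10.67·1100)]^0.540 = 0.01167 m³/s

Q ≈ 0.0117 m³/s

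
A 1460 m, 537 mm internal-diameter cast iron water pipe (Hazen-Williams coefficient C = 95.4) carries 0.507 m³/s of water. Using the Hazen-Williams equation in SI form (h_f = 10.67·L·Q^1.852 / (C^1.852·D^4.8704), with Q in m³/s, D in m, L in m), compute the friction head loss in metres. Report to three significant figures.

h_f = 10.67·1460·0.507^1.852 / (95.4^1.852·0.537^4.8704) = 19.73 m

h_f ≈ 19.7 m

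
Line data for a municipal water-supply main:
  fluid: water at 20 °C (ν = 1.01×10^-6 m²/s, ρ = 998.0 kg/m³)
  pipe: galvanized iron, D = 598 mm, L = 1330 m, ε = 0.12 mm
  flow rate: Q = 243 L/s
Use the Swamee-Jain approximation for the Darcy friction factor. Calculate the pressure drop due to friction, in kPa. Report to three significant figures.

Δp ≈ 12.9 kPa

V = 4Q/(πD²) = 4·0.243/(π·0.598²) = 0.8652 m/s
Re = VD/ν = 0.8652·0.598/1.01×10^-6 = 5.12×10^5 → turbulent
ε/D = 0.12/598 = 2.01×10^-4
Swamee-Jain: f = 0.01549
h_f = f(L/D)V²/(2g) = 0.01549·(1330/0.598)·0.8652²/(2·9.81) = 1.314 m
Δp = ρg·h_f = 998.0·9.81·1.314 = 12.87 kPa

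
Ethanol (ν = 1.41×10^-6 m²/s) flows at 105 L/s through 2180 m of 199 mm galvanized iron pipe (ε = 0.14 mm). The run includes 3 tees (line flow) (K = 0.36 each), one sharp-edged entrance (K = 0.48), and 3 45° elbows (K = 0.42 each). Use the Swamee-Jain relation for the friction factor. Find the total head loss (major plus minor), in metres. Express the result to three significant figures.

V = 4Q/(πD²) = 3.376 m/s; V²/2g = 0.5809 m
Re = 4.76×10^5, ε/D = 7.04×10^-4 → f = 0.01898 (Swamee-Jain)
Major: h_f = f(L/D)·V²/2g = 0.01898·10955·0.5809 = 120.8 m
Minor: ΣK = 2.82; h_m = ΣK·V²/2g = 1.638 m
Total H_L = 120.8 + 1.638 = 122.4 m

H_L ≈ 122 m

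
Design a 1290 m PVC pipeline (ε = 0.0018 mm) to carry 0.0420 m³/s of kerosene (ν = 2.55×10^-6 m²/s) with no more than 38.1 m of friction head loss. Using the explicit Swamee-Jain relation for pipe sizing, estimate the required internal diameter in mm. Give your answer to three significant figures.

Swamee-Jain (Type III): D = 0.66·[ε^1.25·(LQ²/(gh_f))^4.75 + ν·Q^9.4·(L/(gh_f))^5.2]^0.04
LQ²/(gh_f) = 0.006088; L/(gh_f) = 3.451
Term 1 = ε^1.25·(…)^4.75 = 1.97×10^-18; Term 2 = ν·Q^9.4·(…)^5.2 = 1.83×10^-16
D = 0.66·(1.97×10^-18 + 1.83×10^-16)^0.04 = 0.1550 m = 155 mm
Check: V = 2.23 m/s, Re = 1.35×10^5, f = 0.01687, h_f = 35.5 m ≈ 38.1 m ✓

D ≈ 155 mm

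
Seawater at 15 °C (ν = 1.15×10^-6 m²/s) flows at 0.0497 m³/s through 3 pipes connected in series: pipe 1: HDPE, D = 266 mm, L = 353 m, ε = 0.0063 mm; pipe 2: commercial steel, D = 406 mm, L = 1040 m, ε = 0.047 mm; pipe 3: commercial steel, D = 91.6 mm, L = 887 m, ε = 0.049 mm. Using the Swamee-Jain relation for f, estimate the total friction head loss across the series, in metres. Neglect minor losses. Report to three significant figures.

H ≈ 502 m

Pipe 1: V = 0.8943 m/s, Re = 2.07×10^5, ε/D = 2.37×10^-5, f = 0.01565, h_1 = f(L/D)V²/2g = 0.8467 m
Pipe 2: V = 0.3839 m/s, Re = 1.36×10^5, ε/D = 1.16×10^-4, f = 0.01758, h_2 = f(L/D)V²/2g = 0.3382 m
Pipe 3: V = 7.542 m/s, Re = 6.01×10^5, ε/D = 5.35×10^-4, f = 0.01784, h_3 = f(L/D)V²/2g = 500.9 m
Series → Q common, losses add: H = Σh = 502.1 m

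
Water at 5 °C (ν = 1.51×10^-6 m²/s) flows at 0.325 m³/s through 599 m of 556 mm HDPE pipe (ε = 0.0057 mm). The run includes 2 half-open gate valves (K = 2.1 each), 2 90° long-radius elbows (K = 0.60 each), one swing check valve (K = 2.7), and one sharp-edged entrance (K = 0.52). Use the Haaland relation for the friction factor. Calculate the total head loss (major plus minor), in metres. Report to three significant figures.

V = 4Q/(πD²) = 1.339 m/s; V²/2g = 0.09132 m
Re = 4.93×10^5, ε/D = 1.03×10^-5 → f = 0.01321 (Haaland)
Major: h_f = f(L/D)·V²/2g = 0.01321·1077·0.09132 = 1.300 m
Minor: ΣK = 8.62; h_m = ΣK·V²/2g = 0.7872 m
Total H_L = 1.300 + 0.7872 = 2.087 m

H_L ≈ 2.09 m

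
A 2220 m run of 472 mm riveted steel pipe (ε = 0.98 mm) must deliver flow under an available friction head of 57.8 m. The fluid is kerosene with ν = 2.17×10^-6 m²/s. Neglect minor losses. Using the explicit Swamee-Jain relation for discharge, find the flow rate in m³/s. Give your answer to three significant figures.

Swamee-Jain (Type II): Q = -0.965·√(gD⁵h_f/L)·ln[ε/(3.7D) + √(3.17ν²L/(gD³h_f))]
√(gD⁵h_f/L) = √(9.81·0.472⁵·57.8/2220) = 0.07735
ε/(3.7D) = 5.61×10^-4; √(3.17ν²L/(gD³h_f)) = 2.36×10^-5
Q = -0.965·0.07735·ln(5.847×10^-4) = 0.5557 m³/s
Check: V = 3.18 m/s, Re = 6.91×10^5, f = 0.02401, h_f = 58.0 m ≈ 57.8 m ✓

Q ≈ 0.556 m³/s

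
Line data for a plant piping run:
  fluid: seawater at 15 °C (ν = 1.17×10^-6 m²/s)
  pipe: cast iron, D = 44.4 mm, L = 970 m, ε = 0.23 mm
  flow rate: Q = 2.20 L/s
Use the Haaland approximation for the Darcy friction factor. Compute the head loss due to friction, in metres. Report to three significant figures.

V = 4Q/(πD²) = 4·0.00220/(π·0.0444²) = 1.421 m/s
Re = VD/ν = 1.421·0.0444/1.17×10^-6 = 5.39×10^4 → turbulent
ε/D = 0.23/44.4 = 0.00518
Haaland: f = 0.03227
h_f = f(L/D)V²/(2g) = 0.03227·(970/0.0444)·1.421²/(2·9.81) = 72.54 m

h_f ≈ 72.5 m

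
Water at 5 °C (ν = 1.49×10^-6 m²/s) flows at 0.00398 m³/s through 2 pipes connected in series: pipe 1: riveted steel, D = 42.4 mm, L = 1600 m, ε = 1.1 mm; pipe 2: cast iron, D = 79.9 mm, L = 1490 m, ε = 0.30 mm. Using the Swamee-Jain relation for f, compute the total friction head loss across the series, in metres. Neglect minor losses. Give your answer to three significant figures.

H ≈ 852 m

Pipe 1: V = 2.819 m/s, Re = 8.02×10^4, ε/D = 0.0259, f = 0.05456, h_1 = f(L/D)V²/2g = 833.7 m
Pipe 2: V = 0.7938 m/s, Re = 4.26×10^4, ε/D = 0.00375, f = 0.03074, h_2 = f(L/D)V²/2g = 18.41 m
Series → Q common, losses add: H = Σh = 852.1 m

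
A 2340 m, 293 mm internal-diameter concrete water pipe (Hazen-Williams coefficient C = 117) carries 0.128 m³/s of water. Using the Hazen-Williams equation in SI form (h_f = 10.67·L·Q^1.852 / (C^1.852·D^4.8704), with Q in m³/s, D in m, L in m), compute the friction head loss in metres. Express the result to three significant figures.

h_f ≈ 32.4 m

h_f = 10.67·2340·0.128^1.852 / (117^1.852·0.293^4.8704) = 32.38 m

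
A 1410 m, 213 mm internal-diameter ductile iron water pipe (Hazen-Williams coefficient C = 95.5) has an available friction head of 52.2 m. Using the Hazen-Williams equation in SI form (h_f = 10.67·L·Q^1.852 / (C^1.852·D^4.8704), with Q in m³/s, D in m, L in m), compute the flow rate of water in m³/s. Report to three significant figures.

Rearranging: Q = [h_f·C^1.852·D^4.8704 / (10.67·L)]^(1/1.852)
Q = [52.2·95.5^1.852·0.213^4.8704 / (10.67·1410)]^0.540 = 0.07685 m³/s

Q ≈ 0.0768 m³/s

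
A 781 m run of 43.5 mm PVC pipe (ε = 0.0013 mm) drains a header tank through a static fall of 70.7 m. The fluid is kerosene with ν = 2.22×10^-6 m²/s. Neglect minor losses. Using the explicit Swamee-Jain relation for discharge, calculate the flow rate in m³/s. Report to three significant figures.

Swamee-Jain (Type II): Q = -0.965·√(gD⁵h_f/L)·ln[ε/(3.7D) + √(3.17ν²L/(gD³h_f))]
√(gD⁵h_f/L) = √(9.81·0.0435⁵·70.7/781) = 3.719×10^-4
ε/(3.7D) = 8.08×10^-6; √(3.17ν²L/(gD³h_f)) = 4.62×10^-4
Q = -0.965·3.719×10^-4·ln(4.704×10^-4) = 0.002750 m³/s
Check: V = 1.85 m/s, Re = 3.63×10^4, f = 0.02245, h_f = 70.3 m ≈ 70.7 m ✓

Q ≈ 0.00275 m³/s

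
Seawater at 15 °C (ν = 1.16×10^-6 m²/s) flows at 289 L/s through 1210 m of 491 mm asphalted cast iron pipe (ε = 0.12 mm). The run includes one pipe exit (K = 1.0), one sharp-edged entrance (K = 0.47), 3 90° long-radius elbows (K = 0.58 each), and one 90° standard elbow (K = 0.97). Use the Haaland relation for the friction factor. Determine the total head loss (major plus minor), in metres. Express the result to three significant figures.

H_L ≈ 5.01 m

V = 4Q/(πD²) = 1.526 m/s; V²/2g = 0.1187 m
Re = 6.46×10^5, ε/D = 2.44×10^-4 → f = 0.01542 (Haaland)
Major: h_f = f(L/D)·V²/2g = 0.01542·2464·0.1187 = 4.512 m
Minor: ΣK = 4.18; h_m = ΣK·V²/2g = 0.4963 m
Total H_L = 4.512 + 0.4963 = 5.009 m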